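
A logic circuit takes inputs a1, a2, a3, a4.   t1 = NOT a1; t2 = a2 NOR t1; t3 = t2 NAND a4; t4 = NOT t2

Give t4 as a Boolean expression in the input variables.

NOT (a2 NOR NOT a1)

t1 = NOT a1
t2 = a2 NOR t1 = a2 NOR NOT a1
t4 = NOT t2 = NOT (a2 NOR NOT a1)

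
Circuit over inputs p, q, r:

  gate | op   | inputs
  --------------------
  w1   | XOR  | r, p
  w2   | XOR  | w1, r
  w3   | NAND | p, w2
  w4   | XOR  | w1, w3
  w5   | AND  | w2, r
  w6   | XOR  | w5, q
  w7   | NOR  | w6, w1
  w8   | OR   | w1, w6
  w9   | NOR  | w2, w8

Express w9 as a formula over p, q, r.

((r XOR p) XOR r) NOR ((r XOR p) OR ((((r XOR p) XOR r) AND r) XOR q))

w1 = r XOR p
w2 = w1 XOR r = (r XOR p) XOR r
w5 = w2 AND r = ((r XOR p) XOR r) AND r
w6 = w5 XOR q = (((r XOR p) XOR r) AND r) XOR q
w8 = w1 OR w6 = (r XOR p) OR ((((r XOR p) XOR r) AND r) XOR q)
w9 = w2 NOR w8 = ((r XOR p) XOR r) NOR ((r XOR p) OR ((((r XOR p) XOR r) AND r) XOR q))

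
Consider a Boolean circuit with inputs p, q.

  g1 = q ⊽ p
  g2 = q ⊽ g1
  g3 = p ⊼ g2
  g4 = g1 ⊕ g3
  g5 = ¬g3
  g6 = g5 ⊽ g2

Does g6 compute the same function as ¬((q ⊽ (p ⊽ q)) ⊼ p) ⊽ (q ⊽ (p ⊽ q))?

Yes

g1 = q ⊽ p
g2 = q ⊽ g1 = q ⊽ (q ⊽ p)
g3 = p ⊼ g2 = p ⊼ (q ⊽ (q ⊽ p))
g5 = ¬g3 = ¬(p ⊼ (q ⊽ (q ⊽ p)))
g6 = g5 ⊽ g2 = ¬(p ⊼ (q ⊽ (q ⊽ p))) ⊽ (q ⊽ (q ⊽ p))
At p=1, q=0: circuit gives 0, formula gives 0.
At p=0, q=0: circuit gives 1, formula gives 1.
Agrees on all 4 inputs.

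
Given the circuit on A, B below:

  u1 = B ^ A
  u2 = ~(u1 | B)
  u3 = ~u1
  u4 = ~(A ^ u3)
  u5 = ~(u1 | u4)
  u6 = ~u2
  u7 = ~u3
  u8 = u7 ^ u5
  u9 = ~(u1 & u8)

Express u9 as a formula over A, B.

~((B ^ A) & (~~(B ^ A) ^ (~((B ^ A) | (~(A ^ ~(B ^ A)))))))

u1 = B ^ A
u3 = ~u1 = ~(B ^ A)
u4 = ~(A ^ u3) = ~(A ^ ~(B ^ A))
u5 = ~(u1 | u4) = ~((B ^ A) | (~(A ^ ~(B ^ A))))
u7 = ~u3 = ~~(B ^ A)
u8 = u7 ^ u5 = ~~(B ^ A) ^ (~((B ^ A) | (~(A ^ ~(B ^ A)))))
u9 = ~(u1 & u8) = ~((B ^ A) & (~~(B ^ A) ^ (~((B ^ A) | (~(A ^ ~(B ^ A)))))))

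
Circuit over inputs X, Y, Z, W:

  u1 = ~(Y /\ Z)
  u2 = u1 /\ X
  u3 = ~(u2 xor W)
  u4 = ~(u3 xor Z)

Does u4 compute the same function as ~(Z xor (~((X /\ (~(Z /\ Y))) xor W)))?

u1 = ~(Y /\ Z)
u2 = u1 /\ X = (~(Y /\ Z)) /\ X
u3 = ~(u2 xor W) = ~(((~(Y /\ Z)) /\ X) xor W)
u4 = ~(u3 xor Z) = ~((~(((~(Y /\ Z)) /\ X) xor W)) xor Z)
At X=0, Y=0, Z=0, W=0: circuit gives 0, formula gives 0.
At X=0, Y=0, Z=0, W=1: circuit gives 1, formula gives 1.
Agrees on all 16 inputs.

Yes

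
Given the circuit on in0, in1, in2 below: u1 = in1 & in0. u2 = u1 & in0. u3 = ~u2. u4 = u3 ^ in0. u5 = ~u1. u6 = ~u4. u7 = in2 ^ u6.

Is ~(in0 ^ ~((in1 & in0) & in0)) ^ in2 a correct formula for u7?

Yes

u1 = in1 & in0
u2 = u1 & in0 = (in1 & in0) & in0
u3 = ~u2 = ~((in1 & in0) & in0)
u4 = u3 ^ in0 = ~((in1 & in0) & in0) ^ in0
u6 = ~u4 = ~(~((in1 & in0) & in0) ^ in0)
u7 = in2 ^ u6 = in2 ^ ~(~((in1 & in0) & in0) ^ in0)
At in0=0, in1=0, in2=0: circuit gives 0, formula gives 0.
At in0=0, in1=0, in2=1: circuit gives 1, formula gives 1.
Agrees on all 8 inputs.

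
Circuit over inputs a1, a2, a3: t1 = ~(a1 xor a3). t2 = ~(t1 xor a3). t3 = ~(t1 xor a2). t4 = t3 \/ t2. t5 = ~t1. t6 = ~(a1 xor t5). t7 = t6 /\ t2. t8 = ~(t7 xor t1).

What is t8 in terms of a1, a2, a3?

~(((~(a1 xor ~(~(a1 xor a3)))) /\ (~((~(a1 xor a3)) xor a3))) xor (~(a1 xor a3)))

t1 = ~(a1 xor a3)
t2 = ~(t1 xor a3) = ~((~(a1 xor a3)) xor a3)
t5 = ~t1 = ~(~(a1 xor a3))
t6 = ~(a1 xor t5) = ~(a1 xor ~(~(a1 xor a3)))
t7 = t6 /\ t2 = (~(a1 xor ~(~(a1 xor a3)))) /\ (~((~(a1 xor a3)) xor a3))
t8 = ~(t7 xor t1) = ~(((~(a1 xor ~(~(a1 xor a3)))) /\ (~((~(a1 xor a3)) xor a3))) xor (~(a1 xor a3)))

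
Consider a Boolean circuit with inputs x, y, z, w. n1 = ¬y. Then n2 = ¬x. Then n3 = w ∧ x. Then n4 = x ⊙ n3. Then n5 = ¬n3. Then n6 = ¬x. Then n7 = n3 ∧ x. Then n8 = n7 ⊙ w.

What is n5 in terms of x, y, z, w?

¬(w ∧ x)

n3 = w ∧ x
n5 = ¬n3 = ¬(w ∧ x)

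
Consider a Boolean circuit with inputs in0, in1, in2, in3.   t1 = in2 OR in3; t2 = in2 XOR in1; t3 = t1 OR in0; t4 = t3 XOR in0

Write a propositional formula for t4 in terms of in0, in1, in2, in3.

t1 = in2 OR in3
t3 = t1 OR in0 = (in2 OR in3) OR in0
t4 = t3 XOR in0 = ((in2 OR in3) OR in0) XOR in0

((in2 OR in3) OR in0) XOR in0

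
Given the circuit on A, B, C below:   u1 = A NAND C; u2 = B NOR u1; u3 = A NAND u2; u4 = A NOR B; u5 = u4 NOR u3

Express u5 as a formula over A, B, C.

u1 = A NAND C
u2 = B NOR u1 = B NOR (A NAND C)
u3 = A NAND u2 = A NAND (B NOR (A NAND C))
u4 = A NOR B
u5 = u4 NOR u3 = (A NOR B) NOR (A NAND (B NOR (A NAND C)))

(A NOR B) NOR (A NAND (B NOR (A NAND C)))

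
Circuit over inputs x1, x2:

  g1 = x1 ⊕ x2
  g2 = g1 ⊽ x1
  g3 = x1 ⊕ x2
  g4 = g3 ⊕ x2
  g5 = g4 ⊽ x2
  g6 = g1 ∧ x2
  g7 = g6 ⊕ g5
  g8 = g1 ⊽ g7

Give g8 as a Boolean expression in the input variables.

g1 = x1 ⊕ x2
g3 = x1 ⊕ x2
g4 = g3 ⊕ x2 = (x1 ⊕ x2) ⊕ x2
g5 = g4 ⊽ x2 = ((x1 ⊕ x2) ⊕ x2) ⊽ x2
g6 = g1 ∧ x2 = (x1 ⊕ x2) ∧ x2
g7 = g6 ⊕ g5 = ((x1 ⊕ x2) ∧ x2) ⊕ (((x1 ⊕ x2) ⊕ x2) ⊽ x2)
g8 = g1 ⊽ g7 = (x1 ⊕ x2) ⊽ (((x1 ⊕ x2) ∧ x2) ⊕ (((x1 ⊕ x2) ⊕ x2) ⊽ x2))

(x1 ⊕ x2) ⊽ (((x1 ⊕ x2) ∧ x2) ⊕ (((x1 ⊕ x2) ⊕ x2) ⊽ x2))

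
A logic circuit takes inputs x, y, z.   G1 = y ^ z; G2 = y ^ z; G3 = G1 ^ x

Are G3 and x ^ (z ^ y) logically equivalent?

Yes

G1 = y ^ z
G3 = G1 ^ x = (y ^ z) ^ x
At x=0, y=0, z=0: circuit gives 0, formula gives 0.
At x=0, y=0, z=1: circuit gives 1, formula gives 1.
Agrees on all 8 inputs.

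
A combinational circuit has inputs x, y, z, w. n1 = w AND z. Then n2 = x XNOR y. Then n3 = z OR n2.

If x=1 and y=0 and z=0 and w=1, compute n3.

0

n2 = 1 XNOR 0 = 0
n3 = 0 OR 0 = 0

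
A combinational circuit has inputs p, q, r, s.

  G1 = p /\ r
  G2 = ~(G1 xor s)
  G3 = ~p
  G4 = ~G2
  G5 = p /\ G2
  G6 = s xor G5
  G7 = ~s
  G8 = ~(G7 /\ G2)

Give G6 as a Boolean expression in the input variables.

s xor (p /\ (~((p /\ r) xor s)))

G1 = p /\ r
G2 = ~(G1 xor s) = ~((p /\ r) xor s)
G5 = p /\ G2 = p /\ (~((p /\ r) xor s))
G6 = s xor G5 = s xor (p /\ (~((p /\ r) xor s)))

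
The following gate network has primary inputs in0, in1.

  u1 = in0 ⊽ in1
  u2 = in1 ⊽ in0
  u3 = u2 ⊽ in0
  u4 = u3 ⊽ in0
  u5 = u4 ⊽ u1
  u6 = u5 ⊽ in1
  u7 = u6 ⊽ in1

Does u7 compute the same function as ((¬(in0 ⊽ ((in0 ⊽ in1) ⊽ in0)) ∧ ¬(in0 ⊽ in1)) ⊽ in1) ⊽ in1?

Yes

u1 = in0 ⊽ in1
u2 = in1 ⊽ in0
u3 = u2 ⊽ in0 = (in1 ⊽ in0) ⊽ in0
u4 = u3 ⊽ in0 = ((in1 ⊽ in0) ⊽ in0) ⊽ in0
u5 = u4 ⊽ u1 = (((in1 ⊽ in0) ⊽ in0) ⊽ in0) ⊽ (in0 ⊽ in1)
u6 = u5 ⊽ in1 = ((((in1 ⊽ in0) ⊽ in0) ⊽ in0) ⊽ (in0 ⊽ in1)) ⊽ in1
u7 = u6 ⊽ in1 = (((((in1 ⊽ in0) ⊽ in0) ⊽ in0) ⊽ (in0 ⊽ in1)) ⊽ in1) ⊽ in1
At in0=0, in1=0: circuit gives 0, formula gives 0.
At in0=1, in1=0: circuit gives 1, formula gives 1.
Agrees on all 4 inputs.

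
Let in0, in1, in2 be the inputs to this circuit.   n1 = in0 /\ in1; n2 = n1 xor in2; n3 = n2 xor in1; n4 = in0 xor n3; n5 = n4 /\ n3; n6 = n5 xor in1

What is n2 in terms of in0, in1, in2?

n1 = in0 /\ in1
n2 = n1 xor in2 = (in0 /\ in1) xor in2

(in0 /\ in1) xor in2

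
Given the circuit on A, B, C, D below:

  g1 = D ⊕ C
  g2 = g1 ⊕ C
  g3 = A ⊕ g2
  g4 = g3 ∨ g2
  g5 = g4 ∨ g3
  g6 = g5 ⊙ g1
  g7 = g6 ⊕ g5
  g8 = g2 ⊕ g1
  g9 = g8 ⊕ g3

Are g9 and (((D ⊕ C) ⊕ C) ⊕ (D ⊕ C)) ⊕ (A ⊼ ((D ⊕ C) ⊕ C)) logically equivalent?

No

g1 = D ⊕ C
g2 = g1 ⊕ C = (D ⊕ C) ⊕ C
g3 = A ⊕ g2 = A ⊕ ((D ⊕ C) ⊕ C)
g8 = g2 ⊕ g1 = ((D ⊕ C) ⊕ C) ⊕ (D ⊕ C)
g9 = g8 ⊕ g3 = (((D ⊕ C) ⊕ C) ⊕ (D ⊕ C)) ⊕ (A ⊕ ((D ⊕ C) ⊕ C))
At A=0, B=0, C=0, D=0: circuit gives 0, formula gives 1.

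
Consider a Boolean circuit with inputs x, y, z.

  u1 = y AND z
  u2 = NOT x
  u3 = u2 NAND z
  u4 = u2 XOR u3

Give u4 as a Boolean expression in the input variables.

u2 = NOT x
u3 = u2 NAND z = NOT x NAND z
u4 = u2 XOR u3 = NOT x XOR (NOT x NAND z)

NOT x XOR (NOT x NAND z)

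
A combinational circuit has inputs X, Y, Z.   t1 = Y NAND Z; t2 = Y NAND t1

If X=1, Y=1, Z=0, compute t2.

t1 = 1 NAND 0 = 1
t2 = 1 NAND 1 = 0

0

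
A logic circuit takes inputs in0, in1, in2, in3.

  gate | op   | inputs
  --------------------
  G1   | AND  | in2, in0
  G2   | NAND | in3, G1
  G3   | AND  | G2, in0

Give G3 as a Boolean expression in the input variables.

(in3 NAND (in2 AND in0)) AND in0

G1 = in2 AND in0
G2 = in3 NAND G1 = in3 NAND (in2 AND in0)
G3 = G2 AND in0 = (in3 NAND (in2 AND in0)) AND in0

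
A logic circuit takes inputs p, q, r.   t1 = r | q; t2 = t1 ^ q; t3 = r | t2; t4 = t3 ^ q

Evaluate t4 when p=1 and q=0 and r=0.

t1 = 0 | 0 = 0
t2 = 0 ^ 0 = 0
t3 = 0 | 0 = 0
t4 = 0 ^ 0 = 0

0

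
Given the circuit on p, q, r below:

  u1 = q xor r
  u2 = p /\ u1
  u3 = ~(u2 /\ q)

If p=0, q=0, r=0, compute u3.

u1 = 0 xor 0 = 0
u2 = 0 /\ 0 = 0
u3 = ~(0 /\ 0) = 1

1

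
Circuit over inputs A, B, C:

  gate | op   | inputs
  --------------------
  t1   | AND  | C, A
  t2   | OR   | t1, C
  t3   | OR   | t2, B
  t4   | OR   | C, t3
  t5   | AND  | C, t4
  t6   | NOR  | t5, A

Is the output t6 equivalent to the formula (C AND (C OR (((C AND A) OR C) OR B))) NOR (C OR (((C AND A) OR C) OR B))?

t1 = C AND A
t2 = t1 OR C = (C AND A) OR C
t3 = t2 OR B = ((C AND A) OR C) OR B
t4 = C OR t3 = C OR (((C AND A) OR C) OR B)
t5 = C AND t4 = C AND (C OR (((C AND A) OR C) OR B))
t6 = t5 NOR A = (C AND (C OR (((C AND A) OR C) OR B))) NOR A
At A=0, B=1, C=0: circuit gives 1, formula gives 0.

No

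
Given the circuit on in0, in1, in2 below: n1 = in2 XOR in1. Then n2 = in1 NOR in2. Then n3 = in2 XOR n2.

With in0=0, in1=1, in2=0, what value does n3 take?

n2 = 1 NOR 0 = 0
n3 = 0 XOR 0 = 0

0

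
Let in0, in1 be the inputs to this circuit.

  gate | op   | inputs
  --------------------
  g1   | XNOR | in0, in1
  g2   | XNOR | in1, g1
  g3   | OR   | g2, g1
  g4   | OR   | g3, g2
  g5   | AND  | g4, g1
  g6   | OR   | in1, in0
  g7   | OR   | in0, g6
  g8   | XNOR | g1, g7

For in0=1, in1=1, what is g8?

g1 = 1 XNOR 1 = 1
g6 = 1 OR 1 = 1
g7 = 1 OR 1 = 1
g8 = 1 XNOR 1 = 1

1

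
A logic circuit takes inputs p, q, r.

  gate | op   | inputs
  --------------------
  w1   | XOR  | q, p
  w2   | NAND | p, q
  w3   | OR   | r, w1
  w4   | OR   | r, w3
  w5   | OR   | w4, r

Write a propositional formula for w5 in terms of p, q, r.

w1 = q XOR p
w3 = r OR w1 = r OR (q XOR p)
w4 = r OR w3 = r OR (r OR (q XOR p))
w5 = w4 OR r = (r OR (r OR (q XOR p))) OR r

(r OR (r OR (q XOR p))) OR r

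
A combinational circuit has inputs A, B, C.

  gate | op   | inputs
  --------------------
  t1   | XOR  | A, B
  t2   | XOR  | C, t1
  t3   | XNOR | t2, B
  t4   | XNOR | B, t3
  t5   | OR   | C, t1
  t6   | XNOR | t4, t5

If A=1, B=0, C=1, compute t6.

t1 = 1 XOR 0 = 1
t2 = 1 XOR 1 = 0
t3 = 0 XNOR 0 = 1
t4 = 0 XNOR 1 = 0
t5 = 1 OR 1 = 1
t6 = 0 XNOR 1 = 0

0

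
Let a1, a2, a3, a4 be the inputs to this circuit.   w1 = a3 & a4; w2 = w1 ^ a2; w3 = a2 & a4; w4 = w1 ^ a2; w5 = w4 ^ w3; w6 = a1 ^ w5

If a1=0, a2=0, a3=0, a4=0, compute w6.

0

w1 = 0 & 0 = 0
w3 = 0 & 0 = 0
w4 = 0 ^ 0 = 0
w5 = 0 ^ 0 = 0
w6 = 0 ^ 0 = 0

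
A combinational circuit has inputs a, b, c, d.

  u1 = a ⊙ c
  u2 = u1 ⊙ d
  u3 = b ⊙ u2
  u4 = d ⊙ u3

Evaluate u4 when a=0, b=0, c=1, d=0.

u1 = 0 ⊙ 1 = 0
u2 = 0 ⊙ 0 = 1
u3 = 0 ⊙ 1 = 0
u4 = 0 ⊙ 0 = 1

1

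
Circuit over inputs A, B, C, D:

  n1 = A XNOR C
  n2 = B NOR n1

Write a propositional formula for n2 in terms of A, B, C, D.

B NOR (A XNOR C)

n1 = A XNOR C
n2 = B NOR n1 = B NOR (A XNOR C)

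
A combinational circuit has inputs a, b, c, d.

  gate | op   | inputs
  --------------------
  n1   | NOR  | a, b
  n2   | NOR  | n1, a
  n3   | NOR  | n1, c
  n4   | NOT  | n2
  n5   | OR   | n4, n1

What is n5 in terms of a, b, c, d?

NOT ((a NOR b) NOR a) OR (a NOR b)

n1 = a NOR b
n2 = n1 NOR a = (a NOR b) NOR a
n4 = NOT n2 = NOT ((a NOR b) NOR a)
n5 = n4 OR n1 = NOT ((a NOR b) NOR a) OR (a NOR b)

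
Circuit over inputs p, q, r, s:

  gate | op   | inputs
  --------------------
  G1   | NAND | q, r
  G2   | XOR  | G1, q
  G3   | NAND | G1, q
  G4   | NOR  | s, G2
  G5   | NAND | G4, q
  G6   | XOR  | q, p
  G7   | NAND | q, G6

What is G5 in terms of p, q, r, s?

G1 = q NAND r
G2 = G1 XOR q = (q NAND r) XOR q
G4 = s NOR G2 = s NOR ((q NAND r) XOR q)
G5 = G4 NAND q = (s NOR ((q NAND r) XOR q)) NAND q

(s NOR ((q NAND r) XOR q)) NAND q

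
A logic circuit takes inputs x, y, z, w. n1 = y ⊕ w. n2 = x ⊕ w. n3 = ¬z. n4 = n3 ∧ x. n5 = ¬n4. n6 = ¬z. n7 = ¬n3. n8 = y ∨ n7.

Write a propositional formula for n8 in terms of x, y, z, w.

n3 = ¬z
n7 = ¬n3 = ¬¬z
n8 = y ∨ n7 = y ∨ ¬¬z

y ∨ ¬¬z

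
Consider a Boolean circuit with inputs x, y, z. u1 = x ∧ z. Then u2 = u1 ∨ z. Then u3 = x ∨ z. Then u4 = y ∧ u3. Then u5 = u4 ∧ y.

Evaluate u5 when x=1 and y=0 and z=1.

0

u3 = 1 ∨ 1 = 1
u4 = 0 ∧ 1 = 0
u5 = 0 ∧ 0 = 0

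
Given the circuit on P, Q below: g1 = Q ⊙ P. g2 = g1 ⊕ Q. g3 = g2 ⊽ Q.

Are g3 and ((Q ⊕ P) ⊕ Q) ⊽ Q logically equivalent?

g1 = Q ⊙ P
g2 = g1 ⊕ Q = (Q ⊙ P) ⊕ Q
g3 = g2 ⊽ Q = ((Q ⊙ P) ⊕ Q) ⊽ Q
At P=0, Q=0: circuit gives 0, formula gives 1.

No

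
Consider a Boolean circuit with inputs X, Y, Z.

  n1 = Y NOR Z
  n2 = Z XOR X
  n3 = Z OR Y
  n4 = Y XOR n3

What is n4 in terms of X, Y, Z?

n3 = Z OR Y
n4 = Y XOR n3 = Y XOR (Z OR Y)

Y XOR (Z OR Y)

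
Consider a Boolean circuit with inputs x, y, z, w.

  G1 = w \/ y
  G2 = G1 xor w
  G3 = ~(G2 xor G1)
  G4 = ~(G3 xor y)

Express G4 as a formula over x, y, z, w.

~((~(((w \/ y) xor w) xor (w \/ y))) xor y)

G1 = w \/ y
G2 = G1 xor w = (w \/ y) xor w
G3 = ~(G2 xor G1) = ~(((w \/ y) xor w) xor (w \/ y))
G4 = ~(G3 xor y) = ~((~(((w \/ y) xor w) xor (w \/ y))) xor y)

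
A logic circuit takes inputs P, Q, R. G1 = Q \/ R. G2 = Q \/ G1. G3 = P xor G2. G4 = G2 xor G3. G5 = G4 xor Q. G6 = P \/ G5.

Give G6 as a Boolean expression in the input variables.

P \/ (((Q \/ (Q \/ R)) xor (P xor (Q \/ (Q \/ R)))) xor Q)

G1 = Q \/ R
G2 = Q \/ G1 = Q \/ (Q \/ R)
G3 = P xor G2 = P xor (Q \/ (Q \/ R))
G4 = G2 xor G3 = (Q \/ (Q \/ R)) xor (P xor (Q \/ (Q \/ R)))
G5 = G4 xor Q = ((Q \/ (Q \/ R)) xor (P xor (Q \/ (Q \/ R)))) xor Q
G6 = P \/ G5 = P \/ (((Q \/ (Q \/ R)) xor (P xor (Q \/ (Q \/ R)))) xor Q)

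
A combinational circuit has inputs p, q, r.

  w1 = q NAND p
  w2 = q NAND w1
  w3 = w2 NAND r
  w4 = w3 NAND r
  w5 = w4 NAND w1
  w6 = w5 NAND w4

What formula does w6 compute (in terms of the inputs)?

w1 = q NAND p
w2 = q NAND w1 = q NAND (q NAND p)
w3 = w2 NAND r = (q NAND (q NAND p)) NAND r
w4 = w3 NAND r = ((q NAND (q NAND p)) NAND r) NAND r
w5 = w4 NAND w1 = (((q NAND (q NAND p)) NAND r) NAND r) NAND (q NAND p)
w6 = w5 NAND w4 = ((((q NAND (q NAND p)) NAND r) NAND r) NAND (q NAND p)) NAND (((q NAND (q NAND p)) NAND r) NAND r)

((((q NAND (q NAND p)) NAND r) NAND r) NAND (q NAND p)) NAND (((q NAND (q NAND p)) NAND r) NAND r)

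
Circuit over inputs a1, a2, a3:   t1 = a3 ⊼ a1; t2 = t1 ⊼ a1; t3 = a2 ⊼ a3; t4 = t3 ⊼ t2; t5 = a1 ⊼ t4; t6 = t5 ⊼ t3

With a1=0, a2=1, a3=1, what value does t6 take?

1

t1 = 1 ⊼ 0 = 1
t2 = 1 ⊼ 0 = 1
t3 = 1 ⊼ 1 = 0
t4 = 0 ⊼ 1 = 1
t5 = 0 ⊼ 1 = 1
t6 = 1 ⊼ 0 = 1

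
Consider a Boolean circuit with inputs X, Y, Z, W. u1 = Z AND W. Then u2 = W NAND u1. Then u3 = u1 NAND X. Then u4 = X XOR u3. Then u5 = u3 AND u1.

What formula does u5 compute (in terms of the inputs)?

((Z AND W) NAND X) AND (Z AND W)

u1 = Z AND W
u3 = u1 NAND X = (Z AND W) NAND X
u5 = u3 AND u1 = ((Z AND W) NAND X) AND (Z AND W)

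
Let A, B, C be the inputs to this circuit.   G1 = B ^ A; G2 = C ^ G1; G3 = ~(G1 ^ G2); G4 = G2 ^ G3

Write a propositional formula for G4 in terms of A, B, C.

G1 = B ^ A
G2 = C ^ G1 = C ^ (B ^ A)
G3 = ~(G1 ^ G2) = ~((B ^ A) ^ (C ^ (B ^ A)))
G4 = G2 ^ G3 = (C ^ (B ^ A)) ^ (~((B ^ A) ^ (C ^ (B ^ A))))

(C ^ (B ^ A)) ^ (~((B ^ A) ^ (C ^ (B ^ A))))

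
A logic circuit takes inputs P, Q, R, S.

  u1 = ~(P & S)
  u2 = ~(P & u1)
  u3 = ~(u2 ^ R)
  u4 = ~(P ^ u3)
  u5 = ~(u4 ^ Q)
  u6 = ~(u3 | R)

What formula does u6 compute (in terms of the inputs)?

~((~((~(P & (~(P & S)))) ^ R)) | R)

u1 = ~(P & S)
u2 = ~(P & u1) = ~(P & (~(P & S)))
u3 = ~(u2 ^ R) = ~((~(P & (~(P & S)))) ^ R)
u6 = ~(u3 | R) = ~((~((~(P & (~(P & S)))) ^ R)) | R)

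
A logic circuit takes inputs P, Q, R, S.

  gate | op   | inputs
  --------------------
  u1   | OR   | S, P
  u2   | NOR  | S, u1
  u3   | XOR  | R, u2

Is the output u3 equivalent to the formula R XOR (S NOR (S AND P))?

No

u1 = S OR P
u2 = S NOR u1 = S NOR (S OR P)
u3 = R XOR u2 = R XOR (S NOR (S OR P))
At P=1, Q=0, R=0, S=0: circuit gives 0, formula gives 1.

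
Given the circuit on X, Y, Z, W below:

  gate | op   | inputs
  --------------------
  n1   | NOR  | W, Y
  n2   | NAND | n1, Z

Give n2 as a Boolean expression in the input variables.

(W NOR Y) NAND Z

n1 = W NOR Y
n2 = n1 NAND Z = (W NOR Y) NAND Z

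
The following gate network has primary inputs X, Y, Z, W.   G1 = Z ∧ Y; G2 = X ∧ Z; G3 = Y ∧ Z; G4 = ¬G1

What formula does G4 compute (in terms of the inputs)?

G1 = Z ∧ Y
G4 = ¬G1 = ¬(Z ∧ Y)

¬(Z ∧ Y)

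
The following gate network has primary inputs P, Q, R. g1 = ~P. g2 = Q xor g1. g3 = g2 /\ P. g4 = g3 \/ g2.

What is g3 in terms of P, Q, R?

(Q xor ~P) /\ P

g1 = ~P
g2 = Q xor g1 = Q xor ~P
g3 = g2 /\ P = (Q xor ~P) /\ P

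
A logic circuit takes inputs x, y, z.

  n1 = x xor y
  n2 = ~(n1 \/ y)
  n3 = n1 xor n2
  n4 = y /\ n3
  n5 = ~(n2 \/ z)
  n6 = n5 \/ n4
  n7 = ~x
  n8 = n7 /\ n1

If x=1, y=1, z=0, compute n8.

n1 = 1 xor 1 = 0
n7 = ~1 = 0
n8 = 0 /\ 0 = 0

0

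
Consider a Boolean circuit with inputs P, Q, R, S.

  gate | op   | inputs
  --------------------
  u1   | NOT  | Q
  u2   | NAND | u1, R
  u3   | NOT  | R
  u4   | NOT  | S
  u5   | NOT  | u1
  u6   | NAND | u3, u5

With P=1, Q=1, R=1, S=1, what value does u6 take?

1

u1 = NOT 1 = 0
u3 = NOT 1 = 0
u5 = NOT 0 = 1
u6 = 0 NAND 1 = 1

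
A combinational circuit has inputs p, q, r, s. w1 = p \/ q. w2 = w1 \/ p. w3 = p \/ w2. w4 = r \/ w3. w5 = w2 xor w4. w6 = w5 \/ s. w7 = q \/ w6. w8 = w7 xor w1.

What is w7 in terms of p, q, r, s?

w1 = p \/ q
w2 = w1 \/ p = (p \/ q) \/ p
w3 = p \/ w2 = p \/ ((p \/ q) \/ p)
w4 = r \/ w3 = r \/ (p \/ ((p \/ q) \/ p))
w5 = w2 xor w4 = ((p \/ q) \/ p) xor (r \/ (p \/ ((p \/ q) \/ p)))
w6 = w5 \/ s = (((p \/ q) \/ p) xor (r \/ (p \/ ((p \/ q) \/ p)))) \/ s
w7 = q \/ w6 = q \/ ((((p \/ q) \/ p) xor (r \/ (p \/ ((p \/ q) \/ p)))) \/ s)

q \/ ((((p \/ q) \/ p) xor (r \/ (p \/ ((p \/ q) \/ p)))) \/ s)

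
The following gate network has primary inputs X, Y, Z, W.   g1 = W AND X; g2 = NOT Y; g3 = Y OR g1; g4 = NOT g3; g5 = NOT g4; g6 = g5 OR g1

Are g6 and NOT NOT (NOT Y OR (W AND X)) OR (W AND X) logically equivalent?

g1 = W AND X
g3 = Y OR g1 = Y OR (W AND X)
g4 = NOT g3 = NOT (Y OR (W AND X))
g5 = NOT g4 = NOT NOT (Y OR (W AND X))
g6 = g5 OR g1 = NOT NOT (Y OR (W AND X)) OR (W AND X)
At X=0, Y=0, Z=0, W=0: circuit gives 0, formula gives 1.

No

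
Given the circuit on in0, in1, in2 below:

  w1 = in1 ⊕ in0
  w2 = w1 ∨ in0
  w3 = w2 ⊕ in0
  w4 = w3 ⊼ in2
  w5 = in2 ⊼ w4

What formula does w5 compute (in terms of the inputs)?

in2 ⊼ ((((in1 ⊕ in0) ∨ in0) ⊕ in0) ⊼ in2)

w1 = in1 ⊕ in0
w2 = w1 ∨ in0 = (in1 ⊕ in0) ∨ in0
w3 = w2 ⊕ in0 = ((in1 ⊕ in0) ∨ in0) ⊕ in0
w4 = w3 ⊼ in2 = (((in1 ⊕ in0) ∨ in0) ⊕ in0) ⊼ in2
w5 = in2 ⊼ w4 = in2 ⊼ ((((in1 ⊕ in0) ∨ in0) ⊕ in0) ⊼ in2)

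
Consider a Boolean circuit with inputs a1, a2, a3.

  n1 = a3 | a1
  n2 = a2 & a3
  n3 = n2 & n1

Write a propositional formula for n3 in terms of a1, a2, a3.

n1 = a3 | a1
n2 = a2 & a3
n3 = n2 & n1 = (a2 & a3) & (a3 | a1)

(a2 & a3) & (a3 | a1)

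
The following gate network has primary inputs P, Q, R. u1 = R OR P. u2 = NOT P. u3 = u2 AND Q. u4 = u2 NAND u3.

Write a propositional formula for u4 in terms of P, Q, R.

NOT P NAND (NOT P AND Q)

u2 = NOT P
u3 = u2 AND Q = NOT P AND Q
u4 = u2 NAND u3 = NOT P NAND (NOT P AND Q)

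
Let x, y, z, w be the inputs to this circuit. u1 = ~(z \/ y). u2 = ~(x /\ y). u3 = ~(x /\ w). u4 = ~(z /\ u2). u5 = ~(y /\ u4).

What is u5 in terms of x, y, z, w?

~(y /\ (~(z /\ (~(x /\ y)))))

u2 = ~(x /\ y)
u4 = ~(z /\ u2) = ~(z /\ (~(x /\ y)))
u5 = ~(y /\ u4) = ~(y /\ (~(z /\ (~(x /\ y)))))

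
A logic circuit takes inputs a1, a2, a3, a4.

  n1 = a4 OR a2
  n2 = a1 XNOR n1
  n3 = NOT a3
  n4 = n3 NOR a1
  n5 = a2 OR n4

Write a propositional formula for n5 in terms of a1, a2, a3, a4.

n3 = NOT a3
n4 = n3 NOR a1 = NOT a3 NOR a1
n5 = a2 OR n4 = a2 OR (NOT a3 NOR a1)

a2 OR (NOT a3 NOR a1)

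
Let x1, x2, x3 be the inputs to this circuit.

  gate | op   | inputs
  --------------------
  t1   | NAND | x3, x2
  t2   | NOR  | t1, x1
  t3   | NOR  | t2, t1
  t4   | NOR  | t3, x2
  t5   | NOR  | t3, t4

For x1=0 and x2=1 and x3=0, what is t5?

1

t1 = 0 NAND 1 = 1
t2 = 1 NOR 0 = 0
t3 = 0 NOR 1 = 0
t4 = 0 NOR 1 = 0
t5 = 0 NOR 0 = 1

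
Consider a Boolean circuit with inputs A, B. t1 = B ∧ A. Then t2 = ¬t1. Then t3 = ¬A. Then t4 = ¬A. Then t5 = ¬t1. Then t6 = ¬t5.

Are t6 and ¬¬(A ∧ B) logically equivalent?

t1 = B ∧ A
t5 = ¬t1 = ¬(B ∧ A)
t6 = ¬t5 = ¬¬(B ∧ A)
At A=0, B=0: circuit gives 0, formula gives 0.
At A=1, B=1: circuit gives 1, formula gives 1.
Agrees on all 4 inputs.

Yes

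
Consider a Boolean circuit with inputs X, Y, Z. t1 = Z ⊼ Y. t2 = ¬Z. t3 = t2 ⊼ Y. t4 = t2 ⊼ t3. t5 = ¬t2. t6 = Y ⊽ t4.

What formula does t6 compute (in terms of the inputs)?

t2 = ¬Z
t3 = t2 ⊼ Y = ¬Z ⊼ Y
t4 = t2 ⊼ t3 = ¬Z ⊼ (¬Z ⊼ Y)
t6 = Y ⊽ t4 = Y ⊽ (¬Z ⊼ (¬Z ⊼ Y))

Y ⊽ (¬Z ⊼ (¬Z ⊼ Y))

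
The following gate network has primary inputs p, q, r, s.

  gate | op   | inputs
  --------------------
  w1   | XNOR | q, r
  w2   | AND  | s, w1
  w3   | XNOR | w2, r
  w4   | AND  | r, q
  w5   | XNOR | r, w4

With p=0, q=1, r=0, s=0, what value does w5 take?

1

w4 = 0 AND 1 = 0
w5 = 0 XNOR 0 = 1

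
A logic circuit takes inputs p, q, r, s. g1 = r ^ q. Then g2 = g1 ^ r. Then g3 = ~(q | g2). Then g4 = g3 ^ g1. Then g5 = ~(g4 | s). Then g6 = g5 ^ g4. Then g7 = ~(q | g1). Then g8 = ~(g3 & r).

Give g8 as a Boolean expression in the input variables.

~((~(q | ((r ^ q) ^ r))) & r)

g1 = r ^ q
g2 = g1 ^ r = (r ^ q) ^ r
g3 = ~(q | g2) = ~(q | ((r ^ q) ^ r))
g8 = ~(g3 & r) = ~((~(q | ((r ^ q) ^ r))) & r)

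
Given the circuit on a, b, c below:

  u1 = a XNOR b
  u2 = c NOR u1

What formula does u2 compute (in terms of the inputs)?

u1 = a XNOR b
u2 = c NOR u1 = c NOR (a XNOR b)

c NOR (a XNOR b)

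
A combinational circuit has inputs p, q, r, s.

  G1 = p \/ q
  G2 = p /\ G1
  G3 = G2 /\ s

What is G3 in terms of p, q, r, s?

G1 = p \/ q
G2 = p /\ G1 = p /\ (p \/ q)
G3 = G2 /\ s = (p /\ (p \/ q)) /\ s

(p /\ (p \/ q)) /\ s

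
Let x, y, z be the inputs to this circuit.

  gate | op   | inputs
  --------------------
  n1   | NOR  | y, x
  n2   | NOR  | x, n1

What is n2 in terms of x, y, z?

n1 = y NOR x
n2 = x NOR n1 = x NOR (y NOR x)

x NOR (y NOR x)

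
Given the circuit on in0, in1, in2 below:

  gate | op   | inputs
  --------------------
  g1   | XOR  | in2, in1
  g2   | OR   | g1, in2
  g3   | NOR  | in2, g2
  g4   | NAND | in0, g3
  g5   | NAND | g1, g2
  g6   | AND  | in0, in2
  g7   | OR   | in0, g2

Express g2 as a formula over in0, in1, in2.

(in2 XOR in1) OR in2

g1 = in2 XOR in1
g2 = g1 OR in2 = (in2 XOR in1) OR in2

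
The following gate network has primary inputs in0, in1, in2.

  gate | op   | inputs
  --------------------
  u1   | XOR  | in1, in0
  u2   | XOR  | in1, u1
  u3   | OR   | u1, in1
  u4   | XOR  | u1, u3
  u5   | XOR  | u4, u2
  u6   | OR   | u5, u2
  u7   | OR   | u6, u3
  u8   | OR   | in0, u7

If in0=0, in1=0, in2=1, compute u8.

u1 = 0 XOR 0 = 0
u2 = 0 XOR 0 = 0
u3 = 0 OR 0 = 0
u4 = 0 XOR 0 = 0
u5 = 0 XOR 0 = 0
u6 = 0 OR 0 = 0
u7 = 0 OR 0 = 0
u8 = 0 OR 0 = 0

0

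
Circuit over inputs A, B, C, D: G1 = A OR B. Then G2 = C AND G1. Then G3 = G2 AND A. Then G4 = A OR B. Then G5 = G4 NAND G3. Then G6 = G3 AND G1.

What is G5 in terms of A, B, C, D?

G1 = A OR B
G2 = C AND G1 = C AND (A OR B)
G3 = G2 AND A = (C AND (A OR B)) AND A
G4 = A OR B
G5 = G4 NAND G3 = (A OR B) NAND ((C AND (A OR B)) AND A)

(A OR B) NAND ((C AND (A OR B)) AND A)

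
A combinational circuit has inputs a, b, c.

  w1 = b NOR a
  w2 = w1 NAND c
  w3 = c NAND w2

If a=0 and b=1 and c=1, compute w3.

w1 = 1 NOR 0 = 0
w2 = 0 NAND 1 = 1
w3 = 1 NAND 1 = 0

0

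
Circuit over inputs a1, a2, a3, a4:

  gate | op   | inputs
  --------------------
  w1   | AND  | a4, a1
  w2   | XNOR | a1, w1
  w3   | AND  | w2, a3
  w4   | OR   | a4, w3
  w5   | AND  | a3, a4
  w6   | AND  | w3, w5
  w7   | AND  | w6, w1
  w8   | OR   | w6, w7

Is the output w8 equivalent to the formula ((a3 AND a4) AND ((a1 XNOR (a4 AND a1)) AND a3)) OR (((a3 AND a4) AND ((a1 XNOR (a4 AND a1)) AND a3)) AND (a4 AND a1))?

Yes

w1 = a4 AND a1
w2 = a1 XNOR w1 = a1 XNOR (a4 AND a1)
w3 = w2 AND a3 = (a1 XNOR (a4 AND a1)) AND a3
w5 = a3 AND a4
w6 = w3 AND w5 = ((a1 XNOR (a4 AND a1)) AND a3) AND (a3 AND a4)
w7 = w6 AND w1 = (((a1 XNOR (a4 AND a1)) AND a3) AND (a3 AND a4)) AND (a4 AND a1)
w8 = w6 OR w7 = (((a1 XNOR (a4 AND a1)) AND a3) AND (a3 AND a4)) OR ((((a1 XNOR (a4 AND a1)) AND a3) AND (a3 AND a4)) AND (a4 AND a1))
At a1=0, a2=0, a3=0, a4=0: circuit gives 0, formula gives 0.
At a1=0, a2=0, a3=1, a4=1: circuit gives 1, formula gives 1.
Agrees on all 16 inputs.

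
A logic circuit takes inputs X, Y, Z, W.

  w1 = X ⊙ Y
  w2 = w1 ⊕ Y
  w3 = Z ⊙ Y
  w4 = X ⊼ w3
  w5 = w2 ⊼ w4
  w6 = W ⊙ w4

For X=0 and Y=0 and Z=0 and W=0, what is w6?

0

w3 = 0 ⊙ 0 = 1
w4 = 0 ⊼ 1 = 1
w6 = 0 ⊙ 1 = 0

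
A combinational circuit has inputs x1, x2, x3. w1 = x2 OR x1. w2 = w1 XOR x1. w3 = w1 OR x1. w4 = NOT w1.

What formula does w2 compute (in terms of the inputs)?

w1 = x2 OR x1
w2 = w1 XOR x1 = (x2 OR x1) XOR x1

(x2 OR x1) XOR x1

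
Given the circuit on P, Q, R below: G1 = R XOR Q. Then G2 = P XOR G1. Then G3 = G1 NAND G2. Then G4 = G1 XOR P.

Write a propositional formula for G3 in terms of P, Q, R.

G1 = R XOR Q
G2 = P XOR G1 = P XOR (R XOR Q)
G3 = G1 NAND G2 = (R XOR Q) NAND (P XOR (R XOR Q))

(R XOR Q) NAND (P XOR (R XOR Q))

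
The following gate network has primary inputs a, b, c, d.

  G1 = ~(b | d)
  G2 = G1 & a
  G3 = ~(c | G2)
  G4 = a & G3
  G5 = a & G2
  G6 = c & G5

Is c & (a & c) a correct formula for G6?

G1 = ~(b | d)
G2 = G1 & a = (~(b | d)) & a
G5 = a & G2 = a & ((~(b | d)) & a)
G6 = c & G5 = c & (a & ((~(b | d)) & a))
At a=1, b=0, c=1, d=1: circuit gives 0, formula gives 1.

No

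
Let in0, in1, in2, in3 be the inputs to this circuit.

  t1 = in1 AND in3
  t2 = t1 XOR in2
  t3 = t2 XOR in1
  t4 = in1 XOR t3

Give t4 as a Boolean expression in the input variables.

t1 = in1 AND in3
t2 = t1 XOR in2 = (in1 AND in3) XOR in2
t3 = t2 XOR in1 = ((in1 AND in3) XOR in2) XOR in1
t4 = in1 XOR t3 = in1 XOR (((in1 AND in3) XOR in2) XOR in1)

in1 XOR (((in1 AND in3) XOR in2) XOR in1)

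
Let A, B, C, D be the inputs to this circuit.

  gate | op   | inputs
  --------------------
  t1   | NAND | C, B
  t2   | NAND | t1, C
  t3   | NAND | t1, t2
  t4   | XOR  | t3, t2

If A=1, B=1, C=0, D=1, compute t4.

t1 = 0 NAND 1 = 1
t2 = 1 NAND 0 = 1
t3 = 1 NAND 1 = 0
t4 = 0 XOR 1 = 1

1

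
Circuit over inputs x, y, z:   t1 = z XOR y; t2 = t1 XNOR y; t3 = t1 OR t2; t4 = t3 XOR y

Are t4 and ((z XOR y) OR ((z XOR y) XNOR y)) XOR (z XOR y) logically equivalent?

t1 = z XOR y
t2 = t1 XNOR y = (z XOR y) XNOR y
t3 = t1 OR t2 = (z XOR y) OR ((z XOR y) XNOR y)
t4 = t3 XOR y = ((z XOR y) OR ((z XOR y) XNOR y)) XOR y
At x=0, y=0, z=1: circuit gives 1, formula gives 0.

No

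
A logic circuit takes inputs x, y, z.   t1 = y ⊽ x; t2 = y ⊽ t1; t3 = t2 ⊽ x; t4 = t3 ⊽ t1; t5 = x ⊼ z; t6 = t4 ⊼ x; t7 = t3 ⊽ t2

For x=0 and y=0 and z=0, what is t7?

t1 = 0 ⊽ 0 = 1
t2 = 0 ⊽ 1 = 0
t3 = 0 ⊽ 0 = 1
t7 = 1 ⊽ 0 = 0

0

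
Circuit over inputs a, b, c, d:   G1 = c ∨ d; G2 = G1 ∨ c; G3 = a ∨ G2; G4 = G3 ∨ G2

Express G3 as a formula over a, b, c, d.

G1 = c ∨ d
G2 = G1 ∨ c = (c ∨ d) ∨ c
G3 = a ∨ G2 = a ∨ ((c ∨ d) ∨ c)

a ∨ ((c ∨ d) ∨ c)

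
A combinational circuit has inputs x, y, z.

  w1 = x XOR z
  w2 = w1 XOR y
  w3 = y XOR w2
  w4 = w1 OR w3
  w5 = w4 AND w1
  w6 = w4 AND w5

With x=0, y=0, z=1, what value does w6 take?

w1 = 0 XOR 1 = 1
w2 = 1 XOR 0 = 1
w3 = 0 XOR 1 = 1
w4 = 1 OR 1 = 1
w5 = 1 AND 1 = 1
w6 = 1 AND 1 = 1

1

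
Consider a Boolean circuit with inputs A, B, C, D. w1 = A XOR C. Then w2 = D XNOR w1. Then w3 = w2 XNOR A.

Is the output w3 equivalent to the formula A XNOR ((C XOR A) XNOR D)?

Yes

w1 = A XOR C
w2 = D XNOR w1 = D XNOR (A XOR C)
w3 = w2 XNOR A = (D XNOR (A XOR C)) XNOR A
At A=0, B=0, C=0, D=0: circuit gives 0, formula gives 0.
At A=0, B=0, C=0, D=1: circuit gives 1, formula gives 1.
Agrees on all 16 inputs.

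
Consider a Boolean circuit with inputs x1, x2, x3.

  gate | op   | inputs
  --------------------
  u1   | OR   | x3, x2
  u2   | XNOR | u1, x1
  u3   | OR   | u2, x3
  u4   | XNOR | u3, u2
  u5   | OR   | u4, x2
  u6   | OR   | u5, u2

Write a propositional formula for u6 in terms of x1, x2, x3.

(((((x3 OR x2) XNOR x1) OR x3) XNOR ((x3 OR x2) XNOR x1)) OR x2) OR ((x3 OR x2) XNOR x1)

u1 = x3 OR x2
u2 = u1 XNOR x1 = (x3 OR x2) XNOR x1
u3 = u2 OR x3 = ((x3 OR x2) XNOR x1) OR x3
u4 = u3 XNOR u2 = (((x3 OR x2) XNOR x1) OR x3) XNOR ((x3 OR x2) XNOR x1)
u5 = u4 OR x2 = ((((x3 OR x2) XNOR x1) OR x3) XNOR ((x3 OR x2) XNOR x1)) OR x2
u6 = u5 OR u2 = (((((x3 OR x2) XNOR x1) OR x3) XNOR ((x3 OR x2) XNOR x1)) OR x2) OR ((x3 OR x2) XNOR x1)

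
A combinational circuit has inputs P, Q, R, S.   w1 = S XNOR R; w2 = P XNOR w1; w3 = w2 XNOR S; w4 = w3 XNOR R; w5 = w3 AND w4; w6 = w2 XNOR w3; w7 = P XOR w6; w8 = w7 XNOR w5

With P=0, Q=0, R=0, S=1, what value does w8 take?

w1 = 1 XNOR 0 = 0
w2 = 0 XNOR 0 = 1
w3 = 1 XNOR 1 = 1
w4 = 1 XNOR 0 = 0
w5 = 1 AND 0 = 0
w6 = 1 XNOR 1 = 1
w7 = 0 XOR 1 = 1
w8 = 1 XNOR 0 = 0

0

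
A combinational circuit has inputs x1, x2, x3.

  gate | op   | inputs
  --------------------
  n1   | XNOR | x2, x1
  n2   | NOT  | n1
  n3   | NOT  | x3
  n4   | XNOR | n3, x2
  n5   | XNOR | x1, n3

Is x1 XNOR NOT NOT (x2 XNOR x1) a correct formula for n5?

No

n3 = NOT x3
n5 = x1 XNOR n3 = x1 XNOR NOT x3
At x1=0, x2=0, x3=1: circuit gives 1, formula gives 0.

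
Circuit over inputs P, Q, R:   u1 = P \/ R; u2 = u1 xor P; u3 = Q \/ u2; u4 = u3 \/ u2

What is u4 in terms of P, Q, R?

u1 = P \/ R
u2 = u1 xor P = (P \/ R) xor P
u3 = Q \/ u2 = Q \/ ((P \/ R) xor P)
u4 = u3 \/ u2 = (Q \/ ((P \/ R) xor P)) \/ ((P \/ R) xor P)

(Q \/ ((P \/ R) xor P)) \/ ((P \/ R) xor P)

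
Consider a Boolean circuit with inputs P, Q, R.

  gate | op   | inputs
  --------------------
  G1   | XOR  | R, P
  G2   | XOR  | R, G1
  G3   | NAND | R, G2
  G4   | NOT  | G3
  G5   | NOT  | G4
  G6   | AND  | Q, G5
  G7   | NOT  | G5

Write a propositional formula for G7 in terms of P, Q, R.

G1 = R XOR P
G2 = R XOR G1 = R XOR (R XOR P)
G3 = R NAND G2 = R NAND (R XOR (R XOR P))
G4 = NOT G3 = NOT (R NAND (R XOR (R XOR P)))
G5 = NOT G4 = NOT NOT (R NAND (R XOR (R XOR P)))
G7 = NOT G5 = NOT NOT NOT (R NAND (R XOR (R XOR P)))

NOT NOT NOT (R NAND (R XOR (R XOR P)))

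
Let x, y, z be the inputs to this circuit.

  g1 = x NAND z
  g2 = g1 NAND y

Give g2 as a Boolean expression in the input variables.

g1 = x NAND z
g2 = g1 NAND y = (x NAND z) NAND y

(x NAND z) NAND y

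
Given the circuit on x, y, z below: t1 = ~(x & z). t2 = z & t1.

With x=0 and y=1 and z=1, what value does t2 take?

1

t1 = ~(0 & 1) = 1
t2 = 1 & 1 = 1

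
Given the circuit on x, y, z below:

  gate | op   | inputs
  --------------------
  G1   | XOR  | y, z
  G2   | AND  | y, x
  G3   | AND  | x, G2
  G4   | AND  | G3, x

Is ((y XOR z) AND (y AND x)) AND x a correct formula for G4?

No

G2 = y AND x
G3 = x AND G2 = x AND (y AND x)
G4 = G3 AND x = (x AND (y AND x)) AND x
At x=1, y=1, z=1: circuit gives 1, formula gives 0.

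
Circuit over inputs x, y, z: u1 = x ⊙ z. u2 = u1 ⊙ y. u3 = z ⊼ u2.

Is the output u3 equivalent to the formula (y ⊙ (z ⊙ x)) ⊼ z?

u1 = x ⊙ z
u2 = u1 ⊙ y = (x ⊙ z) ⊙ y
u3 = z ⊼ u2 = z ⊼ ((x ⊙ z) ⊙ y)
At x=0, y=0, z=1: circuit gives 0, formula gives 0.
At x=0, y=0, z=0: circuit gives 1, formula gives 1.
Agrees on all 8 inputs.

Yes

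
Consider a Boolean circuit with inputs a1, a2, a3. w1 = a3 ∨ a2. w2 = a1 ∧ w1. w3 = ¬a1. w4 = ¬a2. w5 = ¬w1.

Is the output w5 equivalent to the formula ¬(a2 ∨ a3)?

Yes

w1 = a3 ∨ a2
w5 = ¬w1 = ¬(a3 ∨ a2)
At a1=0, a2=0, a3=1: circuit gives 0, formula gives 0.
At a1=0, a2=0, a3=0: circuit gives 1, formula gives 1.
Agrees on all 8 inputs.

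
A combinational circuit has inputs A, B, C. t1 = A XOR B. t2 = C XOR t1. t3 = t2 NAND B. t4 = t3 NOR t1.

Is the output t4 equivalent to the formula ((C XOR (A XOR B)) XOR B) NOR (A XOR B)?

No

t1 = A XOR B
t2 = C XOR t1 = C XOR (A XOR B)
t3 = t2 NAND B = (C XOR (A XOR B)) NAND B
t4 = t3 NOR t1 = ((C XOR (A XOR B)) NAND B) NOR (A XOR B)
At A=0, B=0, C=0: circuit gives 0, formula gives 1.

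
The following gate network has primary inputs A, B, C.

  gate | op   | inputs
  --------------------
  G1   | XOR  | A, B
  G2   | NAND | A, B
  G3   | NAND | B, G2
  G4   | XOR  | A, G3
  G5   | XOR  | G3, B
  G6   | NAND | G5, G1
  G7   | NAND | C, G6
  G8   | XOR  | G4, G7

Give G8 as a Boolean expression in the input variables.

G1 = A XOR B
G2 = A NAND B
G3 = B NAND G2 = B NAND (A NAND B)
G4 = A XOR G3 = A XOR (B NAND (A NAND B))
G5 = G3 XOR B = (B NAND (A NAND B)) XOR B
G6 = G5 NAND G1 = ((B NAND (A NAND B)) XOR B) NAND (A XOR B)
G7 = C NAND G6 = C NAND (((B NAND (A NAND B)) XOR B) NAND (A XOR B))
G8 = G4 XOR G7 = (A XOR (B NAND (A NAND B))) XOR (C NAND (((B NAND (A NAND B)) XOR B) NAND (A XOR B)))

(A XOR (B NAND (A NAND B))) XOR (C NAND (((B NAND (A NAND B)) XOR B) NAND (A XOR B)))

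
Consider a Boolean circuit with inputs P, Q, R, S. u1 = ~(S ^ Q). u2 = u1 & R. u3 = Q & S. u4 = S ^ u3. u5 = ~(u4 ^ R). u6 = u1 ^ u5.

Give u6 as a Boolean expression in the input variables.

(~(S ^ Q)) ^ (~((S ^ (Q & S)) ^ R))

u1 = ~(S ^ Q)
u3 = Q & S
u4 = S ^ u3 = S ^ (Q & S)
u5 = ~(u4 ^ R) = ~((S ^ (Q & S)) ^ R)
u6 = u1 ^ u5 = (~(S ^ Q)) ^ (~((S ^ (Q & S)) ^ R))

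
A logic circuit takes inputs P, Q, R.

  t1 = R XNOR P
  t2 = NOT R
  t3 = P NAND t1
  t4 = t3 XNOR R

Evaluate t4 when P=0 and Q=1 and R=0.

t1 = 0 XNOR 0 = 1
t3 = 0 NAND 1 = 1
t4 = 1 XNOR 0 = 0

0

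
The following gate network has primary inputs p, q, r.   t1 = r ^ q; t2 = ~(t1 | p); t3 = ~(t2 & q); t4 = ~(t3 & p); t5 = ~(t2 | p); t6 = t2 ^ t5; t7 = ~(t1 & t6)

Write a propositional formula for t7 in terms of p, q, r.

~((r ^ q) & ((~((r ^ q) | p)) ^ (~((~((r ^ q) | p)) | p))))

t1 = r ^ q
t2 = ~(t1 | p) = ~((r ^ q) | p)
t5 = ~(t2 | p) = ~((~((r ^ q) | p)) | p)
t6 = t2 ^ t5 = (~((r ^ q) | p)) ^ (~((~((r ^ q) | p)) | p))
t7 = ~(t1 & t6) = ~((r ^ q) & ((~((r ^ q) | p)) ^ (~((~((r ^ q) | p)) | p))))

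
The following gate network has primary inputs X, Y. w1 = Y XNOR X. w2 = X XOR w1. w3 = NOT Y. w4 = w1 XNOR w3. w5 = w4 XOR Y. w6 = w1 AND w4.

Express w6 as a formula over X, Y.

w1 = Y XNOR X
w3 = NOT Y
w4 = w1 XNOR w3 = (Y XNOR X) XNOR NOT Y
w6 = w1 AND w4 = (Y XNOR X) AND ((Y XNOR X) XNOR NOT Y)

(Y XNOR X) AND ((Y XNOR X) XNOR NOT Y)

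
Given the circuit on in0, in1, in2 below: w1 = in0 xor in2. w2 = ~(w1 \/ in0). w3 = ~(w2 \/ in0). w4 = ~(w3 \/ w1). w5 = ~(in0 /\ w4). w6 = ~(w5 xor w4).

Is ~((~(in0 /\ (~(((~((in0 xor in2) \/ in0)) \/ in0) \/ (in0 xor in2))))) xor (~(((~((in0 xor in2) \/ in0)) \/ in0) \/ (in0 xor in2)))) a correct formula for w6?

w1 = in0 xor in2
w2 = ~(w1 \/ in0) = ~((in0 xor in2) \/ in0)
w3 = ~(w2 \/ in0) = ~((~((in0 xor in2) \/ in0)) \/ in0)
w4 = ~(w3 \/ w1) = ~((~((~((in0 xor in2) \/ in0)) \/ in0)) \/ (in0 xor in2))
w5 = ~(in0 /\ w4) = ~(in0 /\ (~((~((~((in0 xor in2) \/ in0)) \/ in0)) \/ (in0 xor in2))))
w6 = ~(w5 xor w4) = ~((~(in0 /\ (~((~((~((in0 xor in2) \/ in0)) \/ in0)) \/ (in0 xor in2))))) xor (~((~((~((in0 xor in2) \/ in0)) \/ in0)) \/ (in0 xor in2))))
At in0=0, in1=0, in2=0: circuit gives 1, formula gives 0.

No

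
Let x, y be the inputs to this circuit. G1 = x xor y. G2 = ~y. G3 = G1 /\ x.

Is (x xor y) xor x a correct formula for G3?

No

G1 = x xor y
G3 = G1 /\ x = (x xor y) /\ x
At x=0, y=1: circuit gives 0, formula gives 1.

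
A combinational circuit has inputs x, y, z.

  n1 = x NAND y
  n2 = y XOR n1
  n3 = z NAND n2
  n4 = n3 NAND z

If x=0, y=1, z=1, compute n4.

n1 = 0 NAND 1 = 1
n2 = 1 XOR 1 = 0
n3 = 1 NAND 0 = 1
n4 = 1 NAND 1 = 0

0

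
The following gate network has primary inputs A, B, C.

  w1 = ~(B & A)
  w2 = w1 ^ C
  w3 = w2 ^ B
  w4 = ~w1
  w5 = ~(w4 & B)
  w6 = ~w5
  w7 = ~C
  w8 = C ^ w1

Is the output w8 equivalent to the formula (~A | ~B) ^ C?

w1 = ~(B & A)
w8 = C ^ w1 = C ^ (~(B & A))
At A=0, B=0, C=1: circuit gives 0, formula gives 0.
At A=0, B=0, C=0: circuit gives 1, formula gives 1.
Agrees on all 8 inputs.

Yes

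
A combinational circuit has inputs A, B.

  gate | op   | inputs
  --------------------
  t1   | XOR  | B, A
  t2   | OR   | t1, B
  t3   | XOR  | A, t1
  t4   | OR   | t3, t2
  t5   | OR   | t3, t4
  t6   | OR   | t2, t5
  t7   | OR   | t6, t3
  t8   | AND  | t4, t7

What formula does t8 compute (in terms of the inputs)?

t1 = B XOR A
t2 = t1 OR B = (B XOR A) OR B
t3 = A XOR t1 = A XOR (B XOR A)
t4 = t3 OR t2 = (A XOR (B XOR A)) OR ((B XOR A) OR B)
t5 = t3 OR t4 = (A XOR (B XOR A)) OR ((A XOR (B XOR A)) OR ((B XOR A) OR B))
t6 = t2 OR t5 = ((B XOR A) OR B) OR ((A XOR (B XOR A)) OR ((A XOR (B XOR A)) OR ((B XOR A) OR B)))
t7 = t6 OR t3 = (((B XOR A) OR B) OR ((A XOR (B XOR A)) OR ((A XOR (B XOR A)) OR ((B XOR A) OR B)))) OR (A XOR (B XOR A))
t8 = t4 AND t7 = ((A XOR (B XOR A)) OR ((B XOR A) OR B)) AND ((((B XOR A) OR B) OR ((A XOR (B XOR A)) OR ((A XOR (B XOR A)) OR ((B XOR A) OR B)))) OR (A XOR (B XOR A)))

((A XOR (B XOR A)) OR ((B XOR A) OR B)) AND ((((B XOR A) OR B) OR ((A XOR (B XOR A)) OR ((A XOR (B XOR A)) OR ((B XOR A) OR B)))) OR (A XOR (B XOR A)))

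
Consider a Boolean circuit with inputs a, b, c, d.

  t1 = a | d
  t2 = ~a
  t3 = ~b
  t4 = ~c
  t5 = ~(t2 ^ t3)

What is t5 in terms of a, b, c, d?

~(~a ^ ~b)

t2 = ~a
t3 = ~b
t5 = ~(t2 ^ t3) = ~(~a ^ ~b)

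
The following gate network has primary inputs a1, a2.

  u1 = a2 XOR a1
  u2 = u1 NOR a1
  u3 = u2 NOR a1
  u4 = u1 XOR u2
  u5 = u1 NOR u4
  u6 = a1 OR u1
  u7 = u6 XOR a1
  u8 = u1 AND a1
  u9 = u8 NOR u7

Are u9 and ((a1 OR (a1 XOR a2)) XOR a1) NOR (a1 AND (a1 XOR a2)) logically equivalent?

Yes

u1 = a2 XOR a1
u6 = a1 OR u1 = a1 OR (a2 XOR a1)
u7 = u6 XOR a1 = (a1 OR (a2 XOR a1)) XOR a1
u8 = u1 AND a1 = (a2 XOR a1) AND a1
u9 = u8 NOR u7 = ((a2 XOR a1) AND a1) NOR ((a1 OR (a2 XOR a1)) XOR a1)
At a1=0, a2=1: circuit gives 0, formula gives 0.
At a1=0, a2=0: circuit gives 1, formula gives 1.
Agrees on all 4 inputs.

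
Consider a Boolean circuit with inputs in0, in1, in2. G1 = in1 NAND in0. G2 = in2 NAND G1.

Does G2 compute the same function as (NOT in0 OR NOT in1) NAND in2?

G1 = in1 NAND in0
G2 = in2 NAND G1 = in2 NAND (in1 NAND in0)
At in0=0, in1=0, in2=1: circuit gives 0, formula gives 0.
At in0=0, in1=0, in2=0: circuit gives 1, formula gives 1.
Agrees on all 8 inputs.

Yes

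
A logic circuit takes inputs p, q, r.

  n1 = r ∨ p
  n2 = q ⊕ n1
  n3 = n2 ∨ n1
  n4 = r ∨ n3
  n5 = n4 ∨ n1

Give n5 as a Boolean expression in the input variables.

(r ∨ ((q ⊕ (r ∨ p)) ∨ (r ∨ p))) ∨ (r ∨ p)

n1 = r ∨ p
n2 = q ⊕ n1 = q ⊕ (r ∨ p)
n3 = n2 ∨ n1 = (q ⊕ (r ∨ p)) ∨ (r ∨ p)
n4 = r ∨ n3 = r ∨ ((q ⊕ (r ∨ p)) ∨ (r ∨ p))
n5 = n4 ∨ n1 = (r ∨ ((q ⊕ (r ∨ p)) ∨ (r ∨ p))) ∨ (r ∨ p)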